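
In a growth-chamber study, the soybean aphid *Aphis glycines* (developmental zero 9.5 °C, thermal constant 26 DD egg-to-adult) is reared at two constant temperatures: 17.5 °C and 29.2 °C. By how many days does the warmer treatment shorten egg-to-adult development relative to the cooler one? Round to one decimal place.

At 17.5 °C: 26 / (17.5 − 9.5) = 26 / 8.0 = 3.250 d.
At 29.2 °C: 26 / (29.2 − 9.5) = 26 / 19.7 = 1.320 d.
Difference = |3.250 − 1.320| = 1.930 ≈ 1.9 days.

1.9 days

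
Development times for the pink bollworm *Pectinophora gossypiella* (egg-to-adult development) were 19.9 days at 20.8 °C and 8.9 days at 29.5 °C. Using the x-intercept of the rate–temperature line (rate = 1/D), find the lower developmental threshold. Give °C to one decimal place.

Linear rate model ⇒ the product D·(T − T_b) is constant across temperatures.
19.9·(20.8 − T_b) = 8.9·(29.5 − T_b)
T_b = (19.9·20.8 − 8.9·29.5) / (19.9 − 8.9) = 151.37 / 11.0 = 13.761 °C ≈ 13.8 °C.

13.8 °C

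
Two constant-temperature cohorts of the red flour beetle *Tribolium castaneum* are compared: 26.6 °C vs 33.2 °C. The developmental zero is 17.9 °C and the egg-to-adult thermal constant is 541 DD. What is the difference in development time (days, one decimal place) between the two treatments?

At 26.6 °C: 541 / (26.6 − 17.9) = 541 / 8.7 = 62.184 d.
At 33.2 °C: 541 / (33.2 − 17.9) = 541 / 15.3 = 35.359 d.
Difference = |62.184 − 35.359| = 26.824 ≈ 26.8 days.

26.8 days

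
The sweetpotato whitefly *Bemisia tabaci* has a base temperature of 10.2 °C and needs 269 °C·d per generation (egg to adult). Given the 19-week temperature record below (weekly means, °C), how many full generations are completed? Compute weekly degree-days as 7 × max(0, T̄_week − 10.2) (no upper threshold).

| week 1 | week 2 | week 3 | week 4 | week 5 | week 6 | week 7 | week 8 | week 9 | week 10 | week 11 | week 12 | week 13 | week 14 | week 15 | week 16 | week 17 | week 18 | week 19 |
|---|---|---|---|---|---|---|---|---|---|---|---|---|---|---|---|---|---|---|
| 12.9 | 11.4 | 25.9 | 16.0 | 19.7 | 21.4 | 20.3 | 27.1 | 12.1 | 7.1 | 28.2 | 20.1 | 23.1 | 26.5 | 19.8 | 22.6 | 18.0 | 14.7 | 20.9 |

4 generations

Weekly DD (7 × max(0, T̄ − 10.2)): 18.9, 8.4, 109.9, 40.6, 66.5, 78.4, 70.7, 118.3, 13.3, 0.0, 126.0, 69.3, 90.3, 114.1, 67.2, 86.8, 54.6, 31.5, 74.9.
Season total = 1239.7 DD.
Complete generations = ⌊1239.7 / 269⌋ = 4.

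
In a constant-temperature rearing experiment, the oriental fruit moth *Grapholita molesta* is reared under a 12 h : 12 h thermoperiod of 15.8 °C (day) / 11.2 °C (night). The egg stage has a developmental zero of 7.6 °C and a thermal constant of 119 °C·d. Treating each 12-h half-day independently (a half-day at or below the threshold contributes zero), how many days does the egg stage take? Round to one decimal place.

20.2 days

Day half: max(0, 15.8 − 7.6) × 0.5 = 8.2 × 0.5 = 4.10 DD.
Night half: max(0, 11.2 − 7.6) × 0.5 = 3.6 × 0.5 = 1.80 DD.
Per 24 h: 5.90 DD/day.
Duration = 119 / 5.90 = 20.169 ≈ 20.2 days.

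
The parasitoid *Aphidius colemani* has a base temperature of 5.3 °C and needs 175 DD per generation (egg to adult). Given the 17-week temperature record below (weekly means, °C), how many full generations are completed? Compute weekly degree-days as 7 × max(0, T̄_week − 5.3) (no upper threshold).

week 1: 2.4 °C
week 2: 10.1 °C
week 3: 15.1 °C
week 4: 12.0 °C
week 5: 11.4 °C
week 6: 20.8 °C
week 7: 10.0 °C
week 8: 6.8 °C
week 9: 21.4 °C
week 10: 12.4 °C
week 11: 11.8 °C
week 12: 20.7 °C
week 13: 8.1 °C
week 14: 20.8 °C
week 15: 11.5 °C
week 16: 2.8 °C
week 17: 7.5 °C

4 generations

Weekly DD (7 × max(0, T̄ − 5.3)): 0.0, 33.6, 68.6, 46.9, 42.7, 108.5, 32.9, 10.5, 112.7, 49.7, 45.5, 107.8, 19.6, 108.5, 43.4, 0.0, 15.4.
Season total = 846.3 DD.
Complete generations = ⌊846.3 / 175⌋ = 4.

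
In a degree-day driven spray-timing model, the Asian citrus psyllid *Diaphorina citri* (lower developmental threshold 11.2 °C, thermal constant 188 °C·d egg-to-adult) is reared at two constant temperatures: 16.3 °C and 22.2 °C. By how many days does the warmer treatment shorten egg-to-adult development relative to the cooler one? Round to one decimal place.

At 16.3 °C: 188 / (16.3 − 11.2) = 188 / 5.1 = 36.863 d.
At 22.2 °C: 188 / (22.2 − 11.2) = 188 / 11.0 = 17.091 d.
Difference = |36.863 − 17.091| = 19.772 ≈ 19.8 days.

19.8 days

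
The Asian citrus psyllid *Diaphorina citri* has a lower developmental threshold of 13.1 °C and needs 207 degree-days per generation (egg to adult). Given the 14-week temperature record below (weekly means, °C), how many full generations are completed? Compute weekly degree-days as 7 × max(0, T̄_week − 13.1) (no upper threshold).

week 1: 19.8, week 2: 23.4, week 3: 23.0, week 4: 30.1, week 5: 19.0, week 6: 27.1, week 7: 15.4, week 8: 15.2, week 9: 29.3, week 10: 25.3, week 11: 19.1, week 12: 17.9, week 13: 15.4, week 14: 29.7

4 generations

Weekly DD (7 × max(0, T̄ − 13.1)): 46.9, 72.1, 69.3, 119.0, 41.3, 98.0, 16.1, 14.7, 113.4, 85.4, 42.0, 33.6, 16.1, 116.2.
Season total = 884.1 DD.
Complete generations = ⌊884.1 / 207⌋ = 4.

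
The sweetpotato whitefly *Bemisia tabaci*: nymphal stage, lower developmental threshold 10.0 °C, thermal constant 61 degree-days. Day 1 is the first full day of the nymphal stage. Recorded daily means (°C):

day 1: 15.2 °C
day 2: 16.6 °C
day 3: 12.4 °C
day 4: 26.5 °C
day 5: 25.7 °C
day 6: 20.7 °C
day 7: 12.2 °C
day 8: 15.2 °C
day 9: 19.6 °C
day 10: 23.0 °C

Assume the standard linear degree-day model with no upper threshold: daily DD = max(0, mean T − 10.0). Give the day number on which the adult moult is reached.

day 8

Daily DD above 10.0 °C: 5.2, 6.6, 2.4, 16.5, 15.7, 10.7, 2.2, 5.2, 9.6, 13.0.
Cumulative: 5.2, 11.8, 14.2, 30.7, 46.4, 57.1, 59.3, 64.5, 74.1, 87.1.
The total first reaches 61 DD on day 8.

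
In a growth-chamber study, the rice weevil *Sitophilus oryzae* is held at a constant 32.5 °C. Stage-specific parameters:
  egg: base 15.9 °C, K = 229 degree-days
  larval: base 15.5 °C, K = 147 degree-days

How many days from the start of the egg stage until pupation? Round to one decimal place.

egg: 229 / (32.5 − 15.9) = 229 / 16.6 = 13.795 d.
larval: 147 / (32.5 − 15.5) = 147 / 17.0 = 8.647 d.
Sum = 22.442 ≈ 22.4 days.

22.4 days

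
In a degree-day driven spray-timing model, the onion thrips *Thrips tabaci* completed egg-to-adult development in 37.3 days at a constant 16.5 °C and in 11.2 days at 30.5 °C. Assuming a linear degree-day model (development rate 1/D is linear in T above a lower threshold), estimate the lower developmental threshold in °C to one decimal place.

10.5 °C

Linear rate model ⇒ the product D·(T − T_b) is constant across temperatures.
37.3·(16.5 − T_b) = 11.2·(30.5 − T_b)
T_b = (37.3·16.5 − 11.2·30.5) / (37.3 − 11.2) = 273.85 / 26.1 = 10.492 °C ≈ 10.5 °C.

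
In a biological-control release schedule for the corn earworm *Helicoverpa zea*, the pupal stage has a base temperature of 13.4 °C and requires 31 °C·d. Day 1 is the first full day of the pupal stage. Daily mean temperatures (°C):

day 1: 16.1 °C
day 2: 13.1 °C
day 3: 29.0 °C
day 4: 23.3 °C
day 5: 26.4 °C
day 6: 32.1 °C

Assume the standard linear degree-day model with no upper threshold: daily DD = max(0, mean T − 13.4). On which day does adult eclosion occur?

Daily DD above 13.4 °C: 2.7, 0.0, 15.6, 9.9, 13.0, 18.7.
Cumulative: 2.7, 2.7, 18.3, 28.2, 41.2, 59.9.
The total first reaches 31 DD on day 5.

day 5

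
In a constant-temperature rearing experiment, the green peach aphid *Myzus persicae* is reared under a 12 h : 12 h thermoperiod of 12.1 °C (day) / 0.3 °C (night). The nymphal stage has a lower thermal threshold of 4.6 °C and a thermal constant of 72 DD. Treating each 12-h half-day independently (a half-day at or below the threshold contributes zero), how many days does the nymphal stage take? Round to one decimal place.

Day half: max(0, 12.1 − 4.6) × 0.5 = 7.5 × 0.5 = 3.75 DD.
Night half: max(0, 0.3 − 4.6) × 0.5 = 0.0 × 0.5 = 0.00 DD.
Per 24 h: 3.75 DD/day.
Duration = 72 / 3.75 = 19.200 ≈ 19.2 days.

19.2 days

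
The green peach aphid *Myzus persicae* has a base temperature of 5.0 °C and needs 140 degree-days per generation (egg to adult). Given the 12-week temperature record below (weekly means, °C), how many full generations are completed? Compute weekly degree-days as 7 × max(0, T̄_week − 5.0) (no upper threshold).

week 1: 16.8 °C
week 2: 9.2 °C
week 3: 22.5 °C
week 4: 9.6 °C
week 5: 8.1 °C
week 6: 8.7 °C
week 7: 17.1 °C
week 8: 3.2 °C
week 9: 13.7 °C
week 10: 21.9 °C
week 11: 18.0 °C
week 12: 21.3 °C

Weekly DD (7 × max(0, T̄ − 5.0)): 82.6, 29.4, 122.5, 32.2, 21.7, 25.9, 84.7, 0.0, 60.9, 118.3, 91.0, 114.1.
Season total = 783.3 DD.
Complete generations = ⌊783.3 / 140⌋ = 5.

5 generations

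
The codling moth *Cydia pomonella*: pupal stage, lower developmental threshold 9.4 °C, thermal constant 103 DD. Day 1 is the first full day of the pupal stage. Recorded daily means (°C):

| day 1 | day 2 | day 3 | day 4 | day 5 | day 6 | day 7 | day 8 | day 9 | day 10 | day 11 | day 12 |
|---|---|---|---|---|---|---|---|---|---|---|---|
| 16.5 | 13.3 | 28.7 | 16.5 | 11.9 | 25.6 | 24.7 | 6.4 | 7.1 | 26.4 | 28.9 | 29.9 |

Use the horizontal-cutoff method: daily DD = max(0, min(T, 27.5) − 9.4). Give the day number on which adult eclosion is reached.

day 11

Daily DD above 9.4 °C (capped at 18.1): 7.1, 3.9, 18.1, 7.1, 2.5, 16.2, 15.3, 0.0, 0.0, 17.0, 18.1, 18.1.
Cumulative: 7.1, 11.0, 29.1, 36.2, 38.7, 54.9, 70.2, 70.2, 70.2, 87.2, 105.3, 123.4.
The total first reaches 103 DD on day 11.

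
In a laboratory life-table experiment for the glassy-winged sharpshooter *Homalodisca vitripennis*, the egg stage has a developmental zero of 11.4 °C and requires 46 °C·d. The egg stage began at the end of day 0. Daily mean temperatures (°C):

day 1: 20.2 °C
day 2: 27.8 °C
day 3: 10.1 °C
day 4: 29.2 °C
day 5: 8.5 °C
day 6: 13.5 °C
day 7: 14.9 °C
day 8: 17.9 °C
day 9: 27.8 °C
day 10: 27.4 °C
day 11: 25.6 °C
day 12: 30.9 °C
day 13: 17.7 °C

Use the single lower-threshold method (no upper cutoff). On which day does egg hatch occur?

Daily DD above 11.4 °C: 8.8, 16.4, 0.0, 17.8, 0.0, 2.1, 3.5, 6.5, 16.4, 16.0, 14.2, 19.5, 6.3.
Cumulative: 8.8, 25.2, 25.2, 43.0, 43.0, 45.1, 48.6, 55.1, 71.5, 87.5, 101.7, 121.2, 127.5.
The total first reaches 46 DD on day 7.

day 7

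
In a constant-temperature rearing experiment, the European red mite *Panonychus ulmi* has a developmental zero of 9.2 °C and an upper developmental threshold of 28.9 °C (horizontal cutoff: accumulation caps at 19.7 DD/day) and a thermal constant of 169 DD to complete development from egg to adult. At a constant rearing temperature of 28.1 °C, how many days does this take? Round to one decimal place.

Daily accumulation = 28.1 − 9.2 = 18.9 DD/day.
Duration = 169 / 18.9 = 8.942 ≈ 8.9 days.

8.9 days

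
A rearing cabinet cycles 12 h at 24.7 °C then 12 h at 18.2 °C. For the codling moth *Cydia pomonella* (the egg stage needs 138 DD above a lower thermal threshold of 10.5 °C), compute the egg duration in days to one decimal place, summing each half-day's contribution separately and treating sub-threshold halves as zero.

12.6 days

Day half: max(0, 24.7 − 10.5) × 0.5 = 14.2 × 0.5 = 7.10 DD.
Night half: max(0, 18.2 − 10.5) × 0.5 = 7.7 × 0.5 = 3.85 DD.
Per 24 h: 10.95 DD/day.
Duration = 138 / 10.95 = 12.603 ≈ 12.6 days.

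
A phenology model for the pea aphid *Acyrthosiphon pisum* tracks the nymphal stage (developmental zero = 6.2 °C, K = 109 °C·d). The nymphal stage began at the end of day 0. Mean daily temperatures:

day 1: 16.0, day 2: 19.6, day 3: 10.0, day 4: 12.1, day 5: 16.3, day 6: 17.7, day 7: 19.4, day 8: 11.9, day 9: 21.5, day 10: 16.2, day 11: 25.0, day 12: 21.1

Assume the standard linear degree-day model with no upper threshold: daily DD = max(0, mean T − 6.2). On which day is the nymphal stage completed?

Daily DD above 6.2 °C: 9.8, 13.4, 3.8, 5.9, 10.1, 11.5, 13.2, 5.7, 15.3, 10.0, 18.8, 14.9.
Cumulative: 9.8, 23.2, 27.0, 32.9, 43.0, 54.5, 67.7, 73.4, 88.7, 98.7, 117.5, 132.4.
The total first reaches 109 DD on day 11.

day 11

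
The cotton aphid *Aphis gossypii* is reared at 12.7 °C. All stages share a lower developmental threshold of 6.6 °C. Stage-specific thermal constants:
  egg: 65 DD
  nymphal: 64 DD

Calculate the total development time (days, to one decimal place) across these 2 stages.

Daily accumulation at 12.7 °C = 12.7 − 6.6 = 6.1 DD/day.
Total K = 65 + 64 = 129 DD.
Total duration = 129 / 6.1 = 21.148 ≈ 21.1 days.

21.1 days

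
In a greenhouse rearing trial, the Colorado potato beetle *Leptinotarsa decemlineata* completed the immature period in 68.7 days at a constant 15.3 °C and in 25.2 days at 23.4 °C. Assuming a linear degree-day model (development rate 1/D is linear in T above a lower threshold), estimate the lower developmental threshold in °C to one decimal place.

10.6 °C

Linear rate model ⇒ the product D·(T − T_b) is constant across temperatures.
68.7·(15.3 − T_b) = 25.2·(23.4 − T_b)
T_b = (68.7·15.3 − 25.2·23.4) / (68.7 − 25.2) = 461.43 / 43.5 = 10.608 °C ≈ 10.6 °C.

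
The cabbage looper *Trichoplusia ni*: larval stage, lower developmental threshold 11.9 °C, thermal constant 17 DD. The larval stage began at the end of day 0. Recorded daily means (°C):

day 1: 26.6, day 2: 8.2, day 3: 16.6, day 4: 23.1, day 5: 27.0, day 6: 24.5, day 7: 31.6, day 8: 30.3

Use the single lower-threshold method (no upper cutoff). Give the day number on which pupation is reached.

day 3

Daily DD above 11.9 °C: 14.7, 0.0, 4.7, 11.2, 15.1, 12.6, 19.7, 18.4.
Cumulative: 14.7, 14.7, 19.4, 30.6, 45.7, 58.3, 78.0, 96.4.
The total first reaches 17 DD on day 3.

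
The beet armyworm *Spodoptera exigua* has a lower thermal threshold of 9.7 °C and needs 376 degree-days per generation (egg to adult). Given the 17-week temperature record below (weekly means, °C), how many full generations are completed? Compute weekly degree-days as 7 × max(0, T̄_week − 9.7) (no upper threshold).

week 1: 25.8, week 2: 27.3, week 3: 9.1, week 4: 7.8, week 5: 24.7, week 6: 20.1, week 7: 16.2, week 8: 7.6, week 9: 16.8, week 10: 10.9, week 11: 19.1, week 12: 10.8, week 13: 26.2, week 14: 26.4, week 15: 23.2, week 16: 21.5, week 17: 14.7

2 generations

Weekly DD (7 × max(0, T̄ − 9.7)): 112.7, 123.2, 0.0, 0.0, 105.0, 72.8, 45.5, 0.0, 49.7, 8.4, 65.8, 7.7, 115.5, 116.9, 94.5, 82.6, 35.0.
Season total = 1035.3 DD.
Complete generations = ⌊1035.3 / 376⌋ = 2.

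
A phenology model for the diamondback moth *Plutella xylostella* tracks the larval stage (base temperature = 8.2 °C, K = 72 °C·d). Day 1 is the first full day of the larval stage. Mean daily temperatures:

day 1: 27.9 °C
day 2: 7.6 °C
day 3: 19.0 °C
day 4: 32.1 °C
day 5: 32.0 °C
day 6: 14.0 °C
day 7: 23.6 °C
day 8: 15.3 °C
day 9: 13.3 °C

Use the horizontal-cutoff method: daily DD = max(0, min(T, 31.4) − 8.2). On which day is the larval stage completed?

day 5

Daily DD above 8.2 °C (capped at 23.2): 19.7, 0.0, 10.8, 23.2, 23.2, 5.8, 15.4, 7.1, 5.1.
Cumulative: 19.7, 19.7, 30.5, 53.7, 76.9, 82.7, 98.1, 105.2, 110.3.
The total first reaches 72 DD on day 5.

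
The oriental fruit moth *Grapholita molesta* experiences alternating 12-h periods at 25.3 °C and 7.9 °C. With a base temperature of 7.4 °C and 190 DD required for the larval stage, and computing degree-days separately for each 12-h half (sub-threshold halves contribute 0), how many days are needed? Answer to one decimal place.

20.7 days

Day half: max(0, 25.3 − 7.4) × 0.5 = 17.9 × 0.5 = 8.95 DD.
Night half: max(0, 7.9 − 7.4) × 0.5 = 0.5 × 0.5 = 0.25 DD.
Per 24 h: 9.20 DD/day.
Duration = 190 / 9.20 = 20.652 ≈ 20.7 days.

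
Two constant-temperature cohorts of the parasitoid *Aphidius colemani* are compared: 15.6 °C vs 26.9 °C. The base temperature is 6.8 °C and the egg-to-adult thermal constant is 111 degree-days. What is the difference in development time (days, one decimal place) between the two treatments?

7.1 days

At 15.6 °C: 111 / (15.6 − 6.8) = 111 / 8.8 = 12.614 d.
At 26.9 °C: 111 / (26.9 − 6.8) = 111 / 20.1 = 5.522 d.
Difference = |12.614 − 5.522| = 7.091 ≈ 7.1 days.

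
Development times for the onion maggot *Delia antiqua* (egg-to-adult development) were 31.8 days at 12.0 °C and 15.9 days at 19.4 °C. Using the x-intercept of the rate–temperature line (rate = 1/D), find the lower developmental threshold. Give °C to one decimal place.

4.6 °C

Linear rate model ⇒ the product D·(T − T_b) is constant across temperatures.
31.8·(12.0 − T_b) = 15.9·(19.4 − T_b)
T_b = (31.8·12.0 − 15.9·19.4) / (31.8 − 15.9) = 73.14 / 15.9 = 4.600 °C ≈ 4.6 °C.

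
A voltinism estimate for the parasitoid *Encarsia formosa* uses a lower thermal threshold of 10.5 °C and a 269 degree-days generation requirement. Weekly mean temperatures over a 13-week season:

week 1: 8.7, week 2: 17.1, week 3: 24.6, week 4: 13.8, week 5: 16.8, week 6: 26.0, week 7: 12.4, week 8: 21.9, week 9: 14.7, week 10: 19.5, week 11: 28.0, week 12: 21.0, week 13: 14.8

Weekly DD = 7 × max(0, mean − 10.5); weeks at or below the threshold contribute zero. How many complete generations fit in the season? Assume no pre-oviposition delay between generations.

Weekly DD (7 × max(0, T̄ − 10.5)): 0.0, 46.2, 98.7, 23.1, 44.1, 108.5, 13.3, 79.8, 29.4, 63.0, 122.5, 73.5, 30.1.
Season total = 732.2 DD.
Complete generations = ⌊732.2 / 269⌋ = 2.

2 generations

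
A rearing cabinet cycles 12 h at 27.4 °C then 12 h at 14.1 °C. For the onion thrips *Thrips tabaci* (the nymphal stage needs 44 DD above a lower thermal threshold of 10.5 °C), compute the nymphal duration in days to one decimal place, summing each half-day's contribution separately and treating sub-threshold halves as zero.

4.3 days

Day half: max(0, 27.4 − 10.5) × 0.5 = 16.9 × 0.5 = 8.45 DD.
Night half: max(0, 14.1 − 10.5) × 0.5 = 3.6 × 0.5 = 1.80 DD.
Per 24 h: 10.25 DD/day.
Duration = 44 / 10.25 = 4.293 ≈ 4.3 days.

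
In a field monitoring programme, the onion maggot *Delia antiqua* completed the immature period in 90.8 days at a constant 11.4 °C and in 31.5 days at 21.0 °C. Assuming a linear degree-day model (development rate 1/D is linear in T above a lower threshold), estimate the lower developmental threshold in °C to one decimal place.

6.3 °C

Linear rate model ⇒ the product D·(T − T_b) is constant across temperatures.
90.8·(11.4 − T_b) = 31.5·(21.0 − T_b)
T_b = (90.8·11.4 − 31.5·21.0) / (90.8 − 31.5) = 373.62 / 59.3 = 6.301 °C ≈ 6.3 °C.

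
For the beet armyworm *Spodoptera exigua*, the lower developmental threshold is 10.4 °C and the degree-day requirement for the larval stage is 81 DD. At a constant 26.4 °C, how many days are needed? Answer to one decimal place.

Daily accumulation = 26.4 − 10.4 = 16.0 DD/day.
Duration = 81 / 16.0 = 5.063 ≈ 5.1 days.

5.1 days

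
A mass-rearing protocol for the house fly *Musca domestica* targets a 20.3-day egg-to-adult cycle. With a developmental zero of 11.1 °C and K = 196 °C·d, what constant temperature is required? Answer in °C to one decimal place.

Required daily accumulation = 196 / 20.3 = 9.655 DD/day.
T = T_base + 9.655 = 11.1 + 9.655 = 20.755 ≈ 20.8 °C.

20.8 °C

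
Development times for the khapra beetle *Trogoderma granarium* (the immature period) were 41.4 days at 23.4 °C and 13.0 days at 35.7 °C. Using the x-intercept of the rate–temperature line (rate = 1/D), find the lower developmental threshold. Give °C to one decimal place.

Linear rate model ⇒ the product D·(T − T_b) is constant across temperatures.
41.4·(23.4 − T_b) = 13.0·(35.7 − T_b)
T_b = (41.4·23.4 − 13.0·35.7) / (41.4 − 13.0) = 504.66 / 28.4 = 17.770 °C ≈ 17.8 °C.

17.8 °C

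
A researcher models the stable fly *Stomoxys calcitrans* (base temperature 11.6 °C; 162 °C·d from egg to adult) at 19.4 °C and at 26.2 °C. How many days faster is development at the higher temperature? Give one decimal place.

9.7 days

At 19.4 °C: 162 / (19.4 − 11.6) = 162 / 7.8 = 20.769 d.
At 26.2 °C: 162 / (26.2 − 11.6) = 162 / 14.6 = 11.096 d.
Difference = |20.769 − 11.096| = 9.673 ≈ 9.7 days.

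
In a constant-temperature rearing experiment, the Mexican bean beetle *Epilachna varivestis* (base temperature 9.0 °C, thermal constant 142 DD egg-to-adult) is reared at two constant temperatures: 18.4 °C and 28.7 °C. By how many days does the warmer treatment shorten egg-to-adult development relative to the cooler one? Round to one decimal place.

7.9 days

At 18.4 °C: 142 / (18.4 − 9.0) = 142 / 9.4 = 15.106 d.
At 28.7 °C: 142 / (28.7 − 9.0) = 142 / 19.7 = 7.208 d.
Difference = |15.106 − 7.208| = 7.898 ≈ 7.9 days.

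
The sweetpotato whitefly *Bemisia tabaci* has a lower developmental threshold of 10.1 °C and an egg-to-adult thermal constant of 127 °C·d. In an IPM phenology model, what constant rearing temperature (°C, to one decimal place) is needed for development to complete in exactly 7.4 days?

Required daily accumulation = 127 / 7.4 = 17.162 DD/day.
T = T_base + 17.162 = 10.1 + 17.162 = 27.262 ≈ 27.3 °C.

27.3 °C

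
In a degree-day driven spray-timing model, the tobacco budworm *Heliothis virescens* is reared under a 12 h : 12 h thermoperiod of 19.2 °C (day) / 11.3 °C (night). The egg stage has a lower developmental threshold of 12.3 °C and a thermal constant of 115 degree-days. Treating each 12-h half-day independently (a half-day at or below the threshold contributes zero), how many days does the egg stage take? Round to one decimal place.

33.3 days

Day half: max(0, 19.2 − 12.3) × 0.5 = 6.9 × 0.5 = 3.45 DD.
Night half: max(0, 11.3 − 12.3) × 0.5 = 0.0 × 0.5 = 0.00 DD.
Per 24 h: 3.45 DD/day.
Duration = 115 / 3.45 = 33.333 ≈ 33.3 days.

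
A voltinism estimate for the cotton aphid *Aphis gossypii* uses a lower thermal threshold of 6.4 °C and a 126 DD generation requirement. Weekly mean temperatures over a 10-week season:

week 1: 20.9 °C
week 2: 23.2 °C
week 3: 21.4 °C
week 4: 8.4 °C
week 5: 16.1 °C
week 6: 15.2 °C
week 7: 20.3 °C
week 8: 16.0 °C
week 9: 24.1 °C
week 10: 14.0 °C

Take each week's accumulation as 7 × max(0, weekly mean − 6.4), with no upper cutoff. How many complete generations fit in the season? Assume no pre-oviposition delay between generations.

6 generations

Weekly DD (7 × max(0, T̄ − 6.4)): 101.5, 117.6, 105.0, 14.0, 67.9, 61.6, 97.3, 67.2, 123.9, 53.2.
Season total = 809.2 DD.
Complete generations = ⌊809.2 / 126⌋ = 6.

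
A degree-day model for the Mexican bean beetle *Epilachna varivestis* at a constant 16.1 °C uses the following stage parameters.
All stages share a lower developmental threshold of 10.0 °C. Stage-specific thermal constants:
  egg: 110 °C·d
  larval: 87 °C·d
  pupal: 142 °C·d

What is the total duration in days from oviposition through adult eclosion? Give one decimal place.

55.6 days

Daily accumulation at 16.1 °C = 16.1 − 10.0 = 6.1 DD/day.
Total K = 110 + 87 + 142 = 339 DD.
Total duration = 339 / 6.1 = 55.574 ≈ 55.6 days.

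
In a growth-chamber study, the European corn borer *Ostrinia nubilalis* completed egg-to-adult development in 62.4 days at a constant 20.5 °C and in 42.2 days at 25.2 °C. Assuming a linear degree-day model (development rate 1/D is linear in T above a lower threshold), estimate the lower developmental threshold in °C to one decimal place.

Equal thermal constants: D₁(T₁ − T_b) = D₂(T₂ − T_b).
62.4·(20.5 − T_b) = 42.2·(25.2 − T_b)
T_b = (62.4·20.5 − 42.2·25.2) / (62.4 − 42.2) = 215.76 / 20.2 = 10.681 °C ≈ 10.7 °C.

10.7 °C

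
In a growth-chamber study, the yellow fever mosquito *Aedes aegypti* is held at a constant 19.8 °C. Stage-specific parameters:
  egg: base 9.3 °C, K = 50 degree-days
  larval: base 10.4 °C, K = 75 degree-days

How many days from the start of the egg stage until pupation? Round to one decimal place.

egg: 50 / (19.8 − 9.3) = 50 / 10.5 = 4.762 d.
larval: 75 / (19.8 − 10.4) = 75 / 9.4 = 7.979 d.
Sum = 12.741 ≈ 12.7 days.

12.7 days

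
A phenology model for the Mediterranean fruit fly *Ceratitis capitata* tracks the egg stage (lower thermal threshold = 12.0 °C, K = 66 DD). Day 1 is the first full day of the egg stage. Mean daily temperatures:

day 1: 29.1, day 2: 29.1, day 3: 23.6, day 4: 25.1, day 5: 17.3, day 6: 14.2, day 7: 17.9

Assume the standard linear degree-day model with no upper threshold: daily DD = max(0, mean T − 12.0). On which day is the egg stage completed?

day 6

Daily DD above 12.0 °C: 17.1, 17.1, 11.6, 13.1, 5.3, 2.2, 5.9.
Cumulative: 17.1, 34.2, 45.8, 58.9, 64.2, 66.4, 72.3.
The total first reaches 66 DD on day 6.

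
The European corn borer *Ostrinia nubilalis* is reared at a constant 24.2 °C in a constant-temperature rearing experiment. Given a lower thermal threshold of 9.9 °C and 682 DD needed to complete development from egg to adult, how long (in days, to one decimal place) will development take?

47.7 days

Daily accumulation = 24.2 − 9.9 = 14.3 DD/day.
Duration = 682 / 14.3 = 47.692 ≈ 47.7 days.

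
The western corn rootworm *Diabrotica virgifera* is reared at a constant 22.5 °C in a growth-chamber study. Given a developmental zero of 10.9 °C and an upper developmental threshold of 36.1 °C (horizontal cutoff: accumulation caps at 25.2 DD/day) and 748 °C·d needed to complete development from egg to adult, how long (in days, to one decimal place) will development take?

Daily accumulation = 22.5 − 10.9 = 11.6 DD/day.
Duration = 748 / 11.6 = 64.483 ≈ 64.5 days.

64.5 days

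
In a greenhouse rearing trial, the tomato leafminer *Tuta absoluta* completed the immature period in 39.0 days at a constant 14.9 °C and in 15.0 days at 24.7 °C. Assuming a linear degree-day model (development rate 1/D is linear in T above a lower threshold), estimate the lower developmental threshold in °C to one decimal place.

Equal thermal constants: D₁(T₁ − T_b) = D₂(T₂ − T_b).
39.0·(14.9 − T_b) = 15.0·(24.7 − T_b)
T_b = (39.0·14.9 − 15.0·24.7) / (39.0 − 15.0) = 210.60 / 24.0 = 8.775 °C ≈ 8.8 °C.

8.8 °C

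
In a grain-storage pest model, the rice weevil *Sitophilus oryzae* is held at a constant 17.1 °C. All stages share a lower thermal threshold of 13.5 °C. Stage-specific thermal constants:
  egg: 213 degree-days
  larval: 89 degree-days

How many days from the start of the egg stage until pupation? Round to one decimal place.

83.9 days

Daily accumulation at 17.1 °C = 17.1 − 13.5 = 3.6 DD/day.
Total K = 213 + 89 = 302 DD.
Total duration = 302 / 3.6 = 83.889 ≈ 83.9 days.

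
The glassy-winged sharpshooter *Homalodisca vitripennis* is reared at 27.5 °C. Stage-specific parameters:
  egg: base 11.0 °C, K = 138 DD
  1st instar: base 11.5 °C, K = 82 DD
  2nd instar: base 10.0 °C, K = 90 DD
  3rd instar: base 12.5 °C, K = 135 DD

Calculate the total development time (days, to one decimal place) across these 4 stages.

egg: 138 / (27.5 − 11.0) = 138 / 16.5 = 8.364 d.
1st instar: 82 / (27.5 − 11.5) = 82 / 16.0 = 5.125 d.
2nd instar: 90 / (27.5 − 10.0) = 90 / 17.5 = 5.143 d.
3rd instar: 135 / (27.5 − 12.5) = 135 / 15.0 = 9.000 d.
Sum = 27.631 ≈ 27.6 days.

27.6 days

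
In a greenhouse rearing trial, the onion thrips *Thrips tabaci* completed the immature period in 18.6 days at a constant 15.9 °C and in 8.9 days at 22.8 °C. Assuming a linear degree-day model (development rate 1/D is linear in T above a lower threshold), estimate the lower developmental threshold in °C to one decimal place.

Equal thermal constants: D₁(T₁ − T_b) = D₂(T₂ − T_b).
18.6·(15.9 − T_b) = 8.9·(22.8 − T_b)
T_b = (18.6·15.9 − 8.9·22.8) / (18.6 − 8.9) = 92.82 / 9.7 = 9.569 °C ≈ 9.6 °C.

9.6 °C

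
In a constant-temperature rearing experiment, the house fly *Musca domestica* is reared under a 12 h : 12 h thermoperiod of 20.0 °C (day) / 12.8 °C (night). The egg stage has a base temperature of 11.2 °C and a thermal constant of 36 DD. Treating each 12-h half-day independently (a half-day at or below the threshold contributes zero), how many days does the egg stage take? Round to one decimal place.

Day half: max(0, 20.0 − 11.2) × 0.5 = 8.8 × 0.5 = 4.40 DD.
Night half: max(0, 12.8 − 11.2) × 0.5 = 1.6 × 0.5 = 0.80 DD.
Per 24 h: 5.20 DD/day.
Duration = 36 / 5.20 = 6.923 ≈ 6.9 days.

6.9 days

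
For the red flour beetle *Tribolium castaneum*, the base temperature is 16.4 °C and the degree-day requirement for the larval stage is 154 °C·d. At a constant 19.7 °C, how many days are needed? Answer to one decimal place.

Daily accumulation = 19.7 − 16.4 = 3.3 DD/day.
Duration = 154 / 3.3 = 46.667 ≈ 46.7 days.

46.7 days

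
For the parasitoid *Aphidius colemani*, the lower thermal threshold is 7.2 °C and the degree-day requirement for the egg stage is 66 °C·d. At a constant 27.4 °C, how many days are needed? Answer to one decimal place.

3.3 days

Daily accumulation = 27.4 − 7.2 = 20.2 DD/day.
Duration = 66 / 20.2 = 3.267 ≈ 3.3 days.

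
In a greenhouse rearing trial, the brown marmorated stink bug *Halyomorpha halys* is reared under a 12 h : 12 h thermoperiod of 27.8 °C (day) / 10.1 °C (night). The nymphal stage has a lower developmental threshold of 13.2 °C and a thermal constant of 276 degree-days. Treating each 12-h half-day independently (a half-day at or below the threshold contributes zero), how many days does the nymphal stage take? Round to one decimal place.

37.8 days

Day half: max(0, 27.8 − 13.2) × 0.5 = 14.6 × 0.5 = 7.30 DD.
Night half: max(0, 10.1 − 13.2) × 0.5 = 0.0 × 0.5 = 0.00 DD.
Per 24 h: 7.30 DD/day.
Duration = 276 / 7.30 = 37.808 ≈ 37.8 days.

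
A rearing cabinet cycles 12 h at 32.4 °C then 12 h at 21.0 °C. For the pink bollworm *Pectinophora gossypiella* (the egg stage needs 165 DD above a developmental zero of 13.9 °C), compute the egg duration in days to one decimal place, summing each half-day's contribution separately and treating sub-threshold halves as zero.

12.9 days

Day half: max(0, 32.4 − 13.9) × 0.5 = 18.5 × 0.5 = 9.25 DD.
Night half: max(0, 21.0 − 13.9) × 0.5 = 7.1 × 0.5 = 3.55 DD.
Per 24 h: 12.80 DD/day.
Duration = 165 / 12.80 = 12.891 ≈ 12.9 days.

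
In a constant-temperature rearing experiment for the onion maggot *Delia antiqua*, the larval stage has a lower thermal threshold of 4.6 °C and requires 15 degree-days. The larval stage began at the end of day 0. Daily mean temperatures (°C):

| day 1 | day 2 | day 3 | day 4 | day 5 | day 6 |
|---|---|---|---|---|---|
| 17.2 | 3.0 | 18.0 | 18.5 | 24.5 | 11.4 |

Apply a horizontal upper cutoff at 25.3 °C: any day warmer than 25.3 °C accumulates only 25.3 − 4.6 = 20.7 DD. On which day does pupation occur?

Daily DD above 4.6 °C (capped at 20.7): 12.6, 0.0, 13.4, 13.9, 19.9, 6.8.
Cumulative: 12.6, 12.6, 26.0, 39.9, 59.8, 66.6.
The total first reaches 15 DD on day 3.

day 3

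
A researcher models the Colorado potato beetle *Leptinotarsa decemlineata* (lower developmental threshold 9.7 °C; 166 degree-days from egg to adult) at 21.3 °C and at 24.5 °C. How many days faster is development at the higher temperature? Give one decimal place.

3.1 days

At 21.3 °C: 166 / (21.3 − 9.7) = 166 / 11.6 = 14.310 d.
At 24.5 °C: 166 / (24.5 − 9.7) = 166 / 14.8 = 11.216 d.
Difference = |14.310 − 11.216| = 3.094 ≈ 3.1 days.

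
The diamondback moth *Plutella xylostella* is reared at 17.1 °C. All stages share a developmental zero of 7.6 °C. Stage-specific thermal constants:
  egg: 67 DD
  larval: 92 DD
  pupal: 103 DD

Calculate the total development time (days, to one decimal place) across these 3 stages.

Daily accumulation at 17.1 °C = 17.1 − 7.6 = 9.5 DD/day.
Total K = 67 + 92 + 103 = 262 DD.
Total duration = 262 / 9.5 = 27.579 ≈ 27.6 days.

27.6 days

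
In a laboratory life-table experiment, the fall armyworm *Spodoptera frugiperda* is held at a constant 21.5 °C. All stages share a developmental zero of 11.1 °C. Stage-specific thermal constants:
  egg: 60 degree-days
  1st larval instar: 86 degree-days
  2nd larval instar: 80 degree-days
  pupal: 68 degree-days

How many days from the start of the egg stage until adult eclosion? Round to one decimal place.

28.3 days

Daily accumulation at 21.5 °C = 21.5 − 11.1 = 10.4 DD/day.
Total K = 60 + 86 + 80 + 68 = 294 DD.
Total duration = 294 / 10.4 = 28.269 ≈ 28.3 days.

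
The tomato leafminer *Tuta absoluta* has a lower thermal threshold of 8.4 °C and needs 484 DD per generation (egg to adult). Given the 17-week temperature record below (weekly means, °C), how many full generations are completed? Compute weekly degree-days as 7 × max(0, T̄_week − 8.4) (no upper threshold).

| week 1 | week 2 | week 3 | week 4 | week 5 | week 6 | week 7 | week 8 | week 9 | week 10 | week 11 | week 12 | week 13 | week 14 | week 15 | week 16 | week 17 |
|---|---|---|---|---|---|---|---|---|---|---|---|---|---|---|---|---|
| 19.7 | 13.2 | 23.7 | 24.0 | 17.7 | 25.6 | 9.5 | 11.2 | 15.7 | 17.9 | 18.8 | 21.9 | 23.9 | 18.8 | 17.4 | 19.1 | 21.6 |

2 generations

Weekly DD (7 × max(0, T̄ − 8.4)): 79.1, 33.6, 107.1, 109.2, 65.1, 120.4, 7.7, 19.6, 51.1, 66.5, 72.8, 94.5, 108.5, 72.8, 63.0, 74.9, 92.4.
Season total = 1238.3 DD.
Complete generations = ⌊1238.3 / 484⌋ = 2.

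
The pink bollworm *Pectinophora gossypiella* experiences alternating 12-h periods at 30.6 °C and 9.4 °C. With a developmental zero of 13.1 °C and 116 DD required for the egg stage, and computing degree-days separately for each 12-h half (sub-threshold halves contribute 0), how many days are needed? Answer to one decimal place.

Day half: max(0, 30.6 − 13.1) × 0.5 = 17.5 × 0.5 = 8.75 DD.
Night half: max(0, 9.4 − 13.1) × 0.5 = 0.0 × 0.5 = 0.00 DD.
Per 24 h: 8.75 DD/day.
Duration = 116 / 8.75 = 13.257 ≈ 13.3 days.

13.3 days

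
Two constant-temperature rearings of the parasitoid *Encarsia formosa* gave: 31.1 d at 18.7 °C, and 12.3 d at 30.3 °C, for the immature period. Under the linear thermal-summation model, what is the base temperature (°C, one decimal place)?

11.1 °C

Under the model K = D·(T − T_b), so D₁·(T₁ − T_b) = D₂·(T₂ − T_b).
31.1·(18.7 − T_b) = 12.3·(30.3 − T_b)
T_b = (31.1·18.7 − 12.3·30.3) / (31.1 − 12.3) = 208.88 / 18.8 = 11.111 °C ≈ 11.1 °C.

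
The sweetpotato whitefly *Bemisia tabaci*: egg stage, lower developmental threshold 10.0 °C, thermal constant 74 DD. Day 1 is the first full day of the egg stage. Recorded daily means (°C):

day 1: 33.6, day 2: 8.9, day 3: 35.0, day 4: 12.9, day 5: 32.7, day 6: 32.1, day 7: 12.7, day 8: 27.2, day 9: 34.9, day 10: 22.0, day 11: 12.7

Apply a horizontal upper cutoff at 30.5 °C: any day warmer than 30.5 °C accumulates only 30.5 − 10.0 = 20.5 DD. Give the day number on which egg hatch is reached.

day 6

Daily DD above 10.0 °C (capped at 20.5): 20.5, 0.0, 20.5, 2.9, 20.5, 20.5, 2.7, 17.2, 20.5, 12.0, 2.7.
Cumulative: 20.5, 20.5, 41.0, 43.9, 64.4, 84.9, 87.6, 104.8, 125.3, 137.3, 140.0.
The total first reaches 74 DD on day 6.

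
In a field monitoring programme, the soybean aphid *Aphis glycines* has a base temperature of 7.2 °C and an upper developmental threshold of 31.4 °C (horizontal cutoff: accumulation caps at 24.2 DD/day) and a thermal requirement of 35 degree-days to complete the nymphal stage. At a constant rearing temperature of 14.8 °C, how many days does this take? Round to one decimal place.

4.6 days

Daily accumulation = 14.8 − 7.2 = 7.6 DD/day.
Duration = 35 / 7.6 = 4.605 ≈ 4.6 days.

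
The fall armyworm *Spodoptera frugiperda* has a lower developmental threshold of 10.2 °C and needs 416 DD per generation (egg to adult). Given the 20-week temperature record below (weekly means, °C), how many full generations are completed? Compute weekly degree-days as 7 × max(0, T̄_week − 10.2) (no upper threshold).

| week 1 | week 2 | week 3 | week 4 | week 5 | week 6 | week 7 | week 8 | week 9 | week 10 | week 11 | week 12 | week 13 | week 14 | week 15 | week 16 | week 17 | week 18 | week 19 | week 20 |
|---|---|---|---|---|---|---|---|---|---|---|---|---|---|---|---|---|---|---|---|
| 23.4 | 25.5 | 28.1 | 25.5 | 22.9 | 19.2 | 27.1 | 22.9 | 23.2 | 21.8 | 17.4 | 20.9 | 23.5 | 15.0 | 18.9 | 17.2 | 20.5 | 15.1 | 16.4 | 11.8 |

Weekly DD (7 × max(0, T̄ − 10.2)): 92.4, 107.1, 125.3, 107.1, 88.9, 63.0, 118.3, 88.9, 91.0, 81.2, 50.4, 74.9, 93.1, 33.6, 60.9, 49.0, 72.1, 34.3, 43.4, 11.2.
Season total = 1486.1 DD.
Complete generations = ⌊1486.1 / 416⌋ = 3.

3 generations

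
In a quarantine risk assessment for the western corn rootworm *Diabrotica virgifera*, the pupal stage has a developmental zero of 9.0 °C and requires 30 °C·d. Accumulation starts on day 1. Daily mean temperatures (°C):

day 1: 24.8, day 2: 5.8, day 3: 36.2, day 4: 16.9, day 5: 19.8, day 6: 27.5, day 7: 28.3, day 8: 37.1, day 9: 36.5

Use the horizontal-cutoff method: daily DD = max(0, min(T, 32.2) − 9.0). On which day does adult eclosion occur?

day 3

Daily DD above 9.0 °C (capped at 23.2): 15.8, 0.0, 23.2, 7.9, 10.8, 18.5, 19.3, 23.2, 23.2.
Cumulative: 15.8, 15.8, 39.0, 46.9, 57.7, 76.2, 95.5, 118.7, 141.9.
The total first reaches 30 DD on day 3.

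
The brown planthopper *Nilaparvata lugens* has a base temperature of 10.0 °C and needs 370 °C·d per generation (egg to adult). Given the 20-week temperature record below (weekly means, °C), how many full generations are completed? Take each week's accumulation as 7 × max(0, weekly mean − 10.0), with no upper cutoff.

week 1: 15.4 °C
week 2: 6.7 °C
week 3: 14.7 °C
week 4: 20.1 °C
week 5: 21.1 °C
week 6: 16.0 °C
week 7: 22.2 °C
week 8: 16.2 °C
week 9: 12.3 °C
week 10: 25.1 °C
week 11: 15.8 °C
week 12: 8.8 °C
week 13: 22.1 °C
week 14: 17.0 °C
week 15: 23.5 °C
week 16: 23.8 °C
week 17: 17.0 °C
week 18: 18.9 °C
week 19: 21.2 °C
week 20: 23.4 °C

3 generations

Weekly DD (7 × max(0, T̄ − 10.0)): 37.8, 0.0, 32.9, 70.7, 77.7, 42.0, 85.4, 43.4, 16.1, 105.7, 40.6, 0.0, 84.7, 49.0, 94.5, 96.6, 49.0, 62.3, 78.4, 93.8.
Season total = 1160.6 DD.
Complete generations = ⌊1160.6 / 370⌋ = 3.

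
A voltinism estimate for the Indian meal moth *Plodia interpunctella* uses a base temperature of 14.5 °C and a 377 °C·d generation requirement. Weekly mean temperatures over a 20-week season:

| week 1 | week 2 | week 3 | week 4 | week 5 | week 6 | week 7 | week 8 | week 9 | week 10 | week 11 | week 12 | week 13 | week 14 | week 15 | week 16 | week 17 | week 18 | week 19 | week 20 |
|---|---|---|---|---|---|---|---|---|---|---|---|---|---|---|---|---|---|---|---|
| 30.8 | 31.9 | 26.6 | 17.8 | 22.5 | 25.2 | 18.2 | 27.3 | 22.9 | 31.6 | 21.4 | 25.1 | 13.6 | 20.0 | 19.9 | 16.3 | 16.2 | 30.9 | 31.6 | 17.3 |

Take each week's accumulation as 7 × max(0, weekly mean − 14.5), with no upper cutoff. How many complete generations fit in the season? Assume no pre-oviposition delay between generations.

3 generations

Weekly DD (7 × max(0, T̄ − 14.5)): 114.1, 121.8, 84.7, 23.1, 56.0, 74.9, 25.9, 89.6, 58.8, 119.7, 48.3, 74.2, 0.0, 38.5, 37.8, 12.6, 11.9, 114.8, 119.7, 19.6.
Season total = 1246.0 DD.
Complete generations = ⌊1246.0 / 377⌋ = 3.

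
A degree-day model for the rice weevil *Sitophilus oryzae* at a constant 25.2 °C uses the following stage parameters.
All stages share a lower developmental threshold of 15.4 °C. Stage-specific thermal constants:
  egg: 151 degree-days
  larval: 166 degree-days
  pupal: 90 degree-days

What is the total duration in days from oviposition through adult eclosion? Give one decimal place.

41.5 days

Daily accumulation at 25.2 °C = 25.2 − 15.4 = 9.8 DD/day.
Total K = 151 + 166 + 90 = 407 DD.
Total duration = 407 / 9.8 = 41.531 ≈ 41.5 days.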